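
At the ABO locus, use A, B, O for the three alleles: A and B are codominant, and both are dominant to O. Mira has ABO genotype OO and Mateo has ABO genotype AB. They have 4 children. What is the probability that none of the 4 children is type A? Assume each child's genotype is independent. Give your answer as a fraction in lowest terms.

1/16

ABO cross OO × AB → 1/2 A, 1/2 B.
So P(type A) = 1/2 per child.
P(not type A) = 1/2 for one child; (1/2)^4 = 1/16.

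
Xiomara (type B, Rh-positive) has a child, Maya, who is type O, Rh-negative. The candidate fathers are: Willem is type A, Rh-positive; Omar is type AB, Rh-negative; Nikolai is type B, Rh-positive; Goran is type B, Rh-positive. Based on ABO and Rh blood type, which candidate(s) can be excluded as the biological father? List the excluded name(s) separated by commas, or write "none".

Omar

A candidate is excluded only if no genotype consistent with his phenotype could produce a type O, Rh-negative child with a type B, Rh-positive mother.
Omar (type AB, Rh-): no genotype consistent with that phenotype can produce a type-O Rh- child with a type-B mother.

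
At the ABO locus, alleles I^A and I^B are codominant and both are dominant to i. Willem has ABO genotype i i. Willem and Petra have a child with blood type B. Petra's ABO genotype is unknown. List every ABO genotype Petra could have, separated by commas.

For each candidate genotype of Petra, check whether crossing it with i i can produce every observed child phenotype.
  I^A I^A → possible child types {A} ✗
  I^A I^B → possible child types {A, B} ✓
  I^A i → possible child types {O, A} ✗
  I^B I^B → possible child types {B} ✓
  I^B i → possible child types {O, B} ✓
  i i → possible child types {O} ✗

I^A I^B, I^B I^B, I^B i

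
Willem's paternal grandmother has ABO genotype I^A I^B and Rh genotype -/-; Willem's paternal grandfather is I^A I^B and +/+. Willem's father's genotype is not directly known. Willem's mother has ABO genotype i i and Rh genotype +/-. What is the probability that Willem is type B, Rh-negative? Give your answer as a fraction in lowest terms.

Willem's father's ABO genotype from I^A I^B × I^A I^B: 1/4 I^A I^A, 1/2 I^A I^B, 1/4 I^B I^B.
Crossing each possibility with the mother i i and summing P(type B): 1/4·0 + 1/2·1/2 + 1/4·1 = 1/2.
Similarly for Rh via the father's Rh distribution: P(Rh-) = 1/4.
Independent loci: 1/2 × 1/4 = 1/8.

1/8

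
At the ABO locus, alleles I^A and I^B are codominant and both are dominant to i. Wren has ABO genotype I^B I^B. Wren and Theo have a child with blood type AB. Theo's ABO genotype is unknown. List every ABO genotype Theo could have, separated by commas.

I^A I^A, I^A I^B, I^A i

For each candidate genotype of Theo, check whether crossing it with I^B I^B can produce every observed child phenotype.
  I^A I^A → possible child types {AB} ✓
  I^A I^B → possible child types {B, AB} ✓
  I^A i → possible child types {B, AB} ✓
  I^B I^B → possible child types {B} ✗
  I^B i → possible child types {B} ✗
  i i → possible child types {B} ✗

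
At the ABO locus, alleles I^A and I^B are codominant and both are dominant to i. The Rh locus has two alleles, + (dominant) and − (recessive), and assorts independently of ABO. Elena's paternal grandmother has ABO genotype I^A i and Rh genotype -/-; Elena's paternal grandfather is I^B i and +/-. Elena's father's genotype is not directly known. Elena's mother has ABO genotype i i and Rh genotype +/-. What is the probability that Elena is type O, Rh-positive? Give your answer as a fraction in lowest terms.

Elena's father's ABO genotype from I^A i × I^B i: 1/4 I^A I^B, 1/4 I^A i, 1/4 I^B i, 1/4 i i.
Crossing each possibility with the mother i i and summing P(type O): 1/4·0 + 1/4·1/2 + 1/4·1/2 + 1/4·1 = 1/2.
Similarly for Rh via the father's Rh distribution: P(Rh+) = 5/8.
Independent loci: 1/2 × 5/8 = 5/16.

5/16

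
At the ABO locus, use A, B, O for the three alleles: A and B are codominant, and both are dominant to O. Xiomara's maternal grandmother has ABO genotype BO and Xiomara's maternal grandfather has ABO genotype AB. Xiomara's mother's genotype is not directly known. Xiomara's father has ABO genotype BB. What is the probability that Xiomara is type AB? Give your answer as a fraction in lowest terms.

1/4

Xiomara's mother's ABO genotype from BO × AB: 1/4 AB, 1/4 AO, 1/4 BB, 1/4 BO.
Crossing each possibility with the father BB and summing P(type AB): 1/4·1/2 + 1/4·1/2 + 1/4·0 + 1/4·0 = 1/4.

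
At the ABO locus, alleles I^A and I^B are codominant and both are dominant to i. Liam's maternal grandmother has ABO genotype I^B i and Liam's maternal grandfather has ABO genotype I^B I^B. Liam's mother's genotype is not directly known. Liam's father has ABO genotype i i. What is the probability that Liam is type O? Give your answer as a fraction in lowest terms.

1/4

Liam's mother's ABO genotype from I^B i × I^B I^B: 1/2 I^B I^B, 1/2 I^B i.
Crossing each possibility with the father i i and summing P(type O): 1/2·0 + 1/2·1/2 = 1/4.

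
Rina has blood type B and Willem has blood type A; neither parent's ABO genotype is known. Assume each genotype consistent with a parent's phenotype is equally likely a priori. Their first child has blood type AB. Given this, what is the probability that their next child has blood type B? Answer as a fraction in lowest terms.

Possible genotypes: Rina ∈ {BB, BO}; Willem ∈ {AA, AO}.
Weight each parental genotype pair by prior × P(type-AB child):
  BB × AA: posterior weight 4/9; P(next child type B) = 0.
  BB × AO: posterior weight 2/9; P(next child type B) = 1/2.
  BO × AA: posterior weight 2/9; P(next child type B) = 0.
  BO × AO: posterior weight 1/9; P(next child type B) = 1/4.
Weighted sum = 5/36.

5/36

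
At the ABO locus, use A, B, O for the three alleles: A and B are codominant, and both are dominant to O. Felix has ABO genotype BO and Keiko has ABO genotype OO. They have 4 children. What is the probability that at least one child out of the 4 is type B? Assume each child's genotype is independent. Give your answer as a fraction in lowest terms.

15/16

ABO cross BO × OO → 1/2 O, 1/2 B.
So P(type B) = 1/2 per child.
P(none) = (1/2)^4 = 1/16; P(at least one) = 1 − 1/16 = 15/16.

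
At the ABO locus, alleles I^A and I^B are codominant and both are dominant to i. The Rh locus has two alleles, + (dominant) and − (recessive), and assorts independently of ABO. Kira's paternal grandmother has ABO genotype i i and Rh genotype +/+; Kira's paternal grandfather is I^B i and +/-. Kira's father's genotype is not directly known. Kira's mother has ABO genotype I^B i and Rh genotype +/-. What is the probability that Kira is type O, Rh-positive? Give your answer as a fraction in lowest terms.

Kira's father's ABO genotype from i i × I^B i: 1/2 I^B i, 1/2 i i.
Crossing each possibility with the mother I^B i and summing P(type O): 1/2·1/4 + 1/2·1/2 = 3/8.
Similarly for Rh via the father's Rh distribution: P(Rh+) = 7/8.
Independent loci: 3/8 × 7/8 = 21/64.

21/64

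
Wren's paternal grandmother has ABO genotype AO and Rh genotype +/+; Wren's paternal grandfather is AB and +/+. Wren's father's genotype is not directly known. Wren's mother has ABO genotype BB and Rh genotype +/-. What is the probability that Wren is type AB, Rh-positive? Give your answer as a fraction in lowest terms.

1/2

Wren's father's ABO genotype from AO × AB: 1/4 AA, 1/4 AB, 1/4 AO, 1/4 BO.
Crossing each possibility with the mother BB and summing P(type AB): 1/4·1 + 1/4·1/2 + 1/4·1/2 + 1/4·0 = 1/2.
Similarly for Rh via the father's Rh distribution: P(Rh+) = 1.
Independent loci: 1/2 × 1 = 1/2.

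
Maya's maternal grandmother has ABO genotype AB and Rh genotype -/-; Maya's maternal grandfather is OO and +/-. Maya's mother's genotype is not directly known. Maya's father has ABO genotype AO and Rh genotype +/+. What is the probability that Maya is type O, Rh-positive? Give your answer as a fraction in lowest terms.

Maya's mother's ABO genotype from AB × OO: 1/2 AO, 1/2 BO.
Crossing each possibility with the father AO and summing P(type O): 1/2·1/4 + 1/2·1/4 = 1/4.
Similarly for Rh via the mother's Rh distribution: P(Rh+) = 1.
Independent loci: 1/4 × 1 = 1/4.

1/4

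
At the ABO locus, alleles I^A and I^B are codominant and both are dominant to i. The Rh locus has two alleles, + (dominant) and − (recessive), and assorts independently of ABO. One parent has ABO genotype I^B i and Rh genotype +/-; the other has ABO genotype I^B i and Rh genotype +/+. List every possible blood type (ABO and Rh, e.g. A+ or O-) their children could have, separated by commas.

O+, B+

Gametes from I^B i × I^B i give offspring ABO genotypes I^B I^B, I^B i, i i, i.e. phenotypes O, B.
Rh cross +/- × +/+ → phenotypes Rh+.
Combining independently: O+, B+.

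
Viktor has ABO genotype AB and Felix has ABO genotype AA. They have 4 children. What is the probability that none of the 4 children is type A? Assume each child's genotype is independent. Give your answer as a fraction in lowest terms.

ABO cross AB × AA → 1/2 A, 1/2 AB.
So P(type A) = 1/2 per child.
P(not type A) = 1/2 for one child; (1/2)^4 = 1/16.

1/16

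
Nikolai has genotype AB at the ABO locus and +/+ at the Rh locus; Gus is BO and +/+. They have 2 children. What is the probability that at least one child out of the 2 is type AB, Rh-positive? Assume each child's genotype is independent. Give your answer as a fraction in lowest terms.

7/16

ABO cross AB × BO → 1/4 A, 1/2 B, 1/4 AB.
Rh cross +/+ × +/+ → 1 Rh+; so P(type AB, Rh-positive) = 1/4 × 1 = 1/4 per child.
P(none) = (3/4)^2 = 9/16; P(at least one) = 1 − 9/16 = 7/16.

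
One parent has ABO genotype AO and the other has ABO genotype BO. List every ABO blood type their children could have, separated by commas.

Gametes from AO × BO give offspring ABO genotypes AB, AO, BO, OO, i.e. phenotypes O, A, B, AB.

O, A, B, AB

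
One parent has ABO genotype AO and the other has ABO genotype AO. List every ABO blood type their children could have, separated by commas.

O, A

Gametes from AO × AO give offspring ABO genotypes AA, AO, OO, i.e. phenotypes O, A.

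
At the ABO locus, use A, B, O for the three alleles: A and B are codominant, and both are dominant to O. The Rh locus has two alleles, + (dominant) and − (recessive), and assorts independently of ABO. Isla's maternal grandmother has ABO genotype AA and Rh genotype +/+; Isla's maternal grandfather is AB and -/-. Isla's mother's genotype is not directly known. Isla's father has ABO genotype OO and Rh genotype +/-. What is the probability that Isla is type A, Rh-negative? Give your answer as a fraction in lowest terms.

Isla's mother's ABO genotype from AA × AB: 1/2 AA, 1/2 AB.
Crossing each possibility with the father OO and summing P(type A): 1/2·1 + 1/2·1/2 = 3/4.
Similarly for Rh via the mother's Rh distribution: P(Rh-) = 1/4.
Independent loci: 3/4 × 1/4 = 3/16.

3/16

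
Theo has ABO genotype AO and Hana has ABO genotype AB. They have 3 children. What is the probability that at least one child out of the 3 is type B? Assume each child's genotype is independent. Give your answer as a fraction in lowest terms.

ABO cross AO × AB → 1/2 A, 1/4 B, 1/4 AB.
So P(type B) = 1/4 per child.
P(none) = (3/4)^3 = 27/64; P(at least one) = 1 − 27/64 = 37/64.

37/64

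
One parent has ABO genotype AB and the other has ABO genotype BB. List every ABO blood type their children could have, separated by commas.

Gametes from AB × BB give offspring ABO genotypes AB, BB, i.e. phenotypes B, AB.

B, AB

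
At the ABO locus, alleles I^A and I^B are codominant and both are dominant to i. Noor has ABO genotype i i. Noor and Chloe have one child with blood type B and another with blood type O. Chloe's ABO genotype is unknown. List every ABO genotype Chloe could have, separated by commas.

For each candidate genotype of Chloe, check whether crossing it with i i can produce every observed child phenotype.
  I^A I^A → possible child types {A} ✗
  I^A I^B → possible child types {A, B} ✗
  I^A i → possible child types {O, A} ✗
  I^B I^B → possible child types {B} ✗
  I^B i → possible child types {O, B} ✓
  i i → possible child types {O} ✗

I^B i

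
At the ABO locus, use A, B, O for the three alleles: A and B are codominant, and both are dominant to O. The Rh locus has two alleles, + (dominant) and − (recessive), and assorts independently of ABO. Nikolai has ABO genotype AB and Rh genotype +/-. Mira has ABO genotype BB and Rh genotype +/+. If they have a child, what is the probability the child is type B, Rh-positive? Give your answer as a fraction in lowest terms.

1/2

ABO cross AB × BB → offspring phenotypes: 1/2 B, 1/2 AB.
Rh cross +/- × +/+ → 1 Rh+.
Independent loci: P(type B, Rh-positive) = 1/2 × 1 = 1/2.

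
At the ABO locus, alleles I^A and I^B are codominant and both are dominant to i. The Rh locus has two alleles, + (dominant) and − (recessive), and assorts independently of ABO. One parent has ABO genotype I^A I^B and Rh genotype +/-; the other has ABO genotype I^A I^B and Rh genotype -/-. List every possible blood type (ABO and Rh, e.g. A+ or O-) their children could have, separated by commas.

A+, A-, B+, B-, AB+, AB-

Gametes from I^A I^B × I^A I^B give offspring ABO genotypes I^A I^A, I^A I^B, I^B I^B, i.e. phenotypes A, B, AB.
Rh cross +/- × -/- → phenotypes Rh+, Rh-.
Combining independently: A+, A-, B+, B-, AB+, AB-.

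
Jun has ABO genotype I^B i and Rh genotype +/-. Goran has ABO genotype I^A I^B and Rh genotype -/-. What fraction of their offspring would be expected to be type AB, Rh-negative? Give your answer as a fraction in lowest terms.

1/8

ABO cross I^B i × I^A I^B → offspring phenotypes: 1/4 A, 1/2 B, 1/4 AB.
Rh cross +/- × -/- → 1/2 Rh+, 1/2 Rh-.
Independent loci: P(type AB, Rh-negative) = 1/4 × 1/2 = 1/8.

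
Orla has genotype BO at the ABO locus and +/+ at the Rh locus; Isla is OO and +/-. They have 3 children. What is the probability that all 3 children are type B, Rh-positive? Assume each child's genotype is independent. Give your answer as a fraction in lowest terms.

ABO cross BO × OO → 1/2 O, 1/2 B.
Rh cross +/+ × +/- → 1 Rh+; so P(type B, Rh-positive) = 1/2 × 1 = 1/2 per child.
All 3 independent: (1/2)^3 = 1/8.

1/8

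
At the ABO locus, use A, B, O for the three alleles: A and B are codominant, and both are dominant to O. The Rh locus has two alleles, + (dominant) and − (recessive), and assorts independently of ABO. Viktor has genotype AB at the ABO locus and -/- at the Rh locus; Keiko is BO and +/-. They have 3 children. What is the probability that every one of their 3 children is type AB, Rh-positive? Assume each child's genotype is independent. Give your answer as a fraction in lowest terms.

ABO cross AB × BO → 1/4 A, 1/2 B, 1/4 AB.
Rh cross -/- × +/- → 1/2 Rh+, 1/2 Rh-; so P(type AB, Rh-positive) = 1/4 × 1/2 = 1/8 per child.
All 3 independent: (1/8)^3 = 1/512.

1/512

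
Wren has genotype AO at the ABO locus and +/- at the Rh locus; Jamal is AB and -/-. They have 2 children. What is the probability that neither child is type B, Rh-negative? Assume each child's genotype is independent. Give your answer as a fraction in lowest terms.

ABO cross AO × AB → 1/2 A, 1/4 B, 1/4 AB.
Rh cross +/- × -/- → 1/2 Rh+, 1/2 Rh-; so P(type B, Rh-negative) = 1/4 × 1/2 = 1/8 per child.
P(not type B, Rh-negative) = 7/8 for one child; (7/8)^2 = 49/64.

49/64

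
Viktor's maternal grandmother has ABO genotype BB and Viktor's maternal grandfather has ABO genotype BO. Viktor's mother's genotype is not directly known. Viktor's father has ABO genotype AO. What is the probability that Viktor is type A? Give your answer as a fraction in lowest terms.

1/8

Viktor's mother's ABO genotype from BB × BO: 1/2 BB, 1/2 BO.
Crossing each possibility with the father AO and summing P(type A): 1/2·0 + 1/2·1/4 = 1/8.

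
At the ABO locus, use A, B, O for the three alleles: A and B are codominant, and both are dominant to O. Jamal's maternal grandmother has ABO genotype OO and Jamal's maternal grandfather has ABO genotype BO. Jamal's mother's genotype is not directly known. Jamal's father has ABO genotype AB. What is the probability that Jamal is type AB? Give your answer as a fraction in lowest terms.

1/8

Jamal's mother's ABO genotype from OO × BO: 1/2 BO, 1/2 OO.
Crossing each possibility with the father AB and summing P(type AB): 1/2·1/4 + 1/2·0 = 1/8.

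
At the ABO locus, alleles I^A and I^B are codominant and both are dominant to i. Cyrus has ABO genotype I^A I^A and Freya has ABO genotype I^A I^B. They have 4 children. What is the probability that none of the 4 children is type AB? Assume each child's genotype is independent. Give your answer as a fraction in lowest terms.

ABO cross I^A I^A × I^A I^B → 1/2 A, 1/2 AB.
So P(type AB) = 1/2 per child.
P(not type AB) = 1/2 for one child; (1/2)^4 = 1/16.

1/16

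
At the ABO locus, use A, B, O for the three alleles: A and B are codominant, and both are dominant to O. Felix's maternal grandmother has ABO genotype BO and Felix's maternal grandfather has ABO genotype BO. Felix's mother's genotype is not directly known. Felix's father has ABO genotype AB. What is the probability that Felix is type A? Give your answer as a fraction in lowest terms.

Felix's mother's ABO genotype from BO × BO: 1/4 BB, 1/2 BO, 1/4 OO.
Crossing each possibility with the father AB and summing P(type A): 1/4·0 + 1/2·1/4 + 1/4·1/2 = 1/4.

1/4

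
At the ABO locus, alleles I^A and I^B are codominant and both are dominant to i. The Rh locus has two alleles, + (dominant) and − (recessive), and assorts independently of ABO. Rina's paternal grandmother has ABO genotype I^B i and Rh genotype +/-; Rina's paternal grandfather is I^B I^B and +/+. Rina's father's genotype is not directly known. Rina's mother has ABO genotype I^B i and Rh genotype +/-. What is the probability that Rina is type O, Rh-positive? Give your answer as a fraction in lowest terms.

7/64

Rina's father's ABO genotype from I^B i × I^B I^B: 1/2 I^B I^B, 1/2 I^B i.
Crossing each possibility with the mother I^B i and summing P(type O): 1/2·0 + 1/2·1/4 = 1/8.
Similarly for Rh via the father's Rh distribution: P(Rh+) = 7/8.
Independent loci: 1/8 × 7/8 = 7/64.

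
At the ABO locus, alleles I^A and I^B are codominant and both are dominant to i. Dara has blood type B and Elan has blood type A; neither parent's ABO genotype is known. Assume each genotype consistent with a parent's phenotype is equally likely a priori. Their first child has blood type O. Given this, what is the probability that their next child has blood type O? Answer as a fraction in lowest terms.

Possible genotypes: Dara ∈ {I^B I^B, I^B i}; Elan ∈ {I^A I^A, I^A i}.
Weight each parental genotype pair by prior × P(type-O child):
  I^B i × I^A i: posterior weight 1; P(next child type O) = 1/4.
Weighted sum = 1/4.

1/4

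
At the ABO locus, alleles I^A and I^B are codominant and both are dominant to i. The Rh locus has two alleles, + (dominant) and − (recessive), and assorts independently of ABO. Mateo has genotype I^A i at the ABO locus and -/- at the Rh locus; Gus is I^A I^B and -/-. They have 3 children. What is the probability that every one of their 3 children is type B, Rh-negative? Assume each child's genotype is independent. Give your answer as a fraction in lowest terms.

ABO cross I^A i × I^A I^B → 1/2 A, 1/4 B, 1/4 AB.
Rh cross -/- × -/- → 1 Rh-; so P(type B, Rh-negative) = 1/4 × 1 = 1/4 per child.
All 3 independent: (1/4)^3 = 1/64.

1/64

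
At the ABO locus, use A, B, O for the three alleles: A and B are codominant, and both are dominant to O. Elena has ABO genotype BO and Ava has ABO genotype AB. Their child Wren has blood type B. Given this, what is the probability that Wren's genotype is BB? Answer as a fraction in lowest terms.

1/2

Cross BO × AB → 1/4 AB, 1/4 AO, 1/4 BB, 1/4 BO.
Type-B genotypes among offspring: BB (1/4), BO (1/4); total 1/2.
P(BB | type B) = (1/4) / (1/2) = 1/2.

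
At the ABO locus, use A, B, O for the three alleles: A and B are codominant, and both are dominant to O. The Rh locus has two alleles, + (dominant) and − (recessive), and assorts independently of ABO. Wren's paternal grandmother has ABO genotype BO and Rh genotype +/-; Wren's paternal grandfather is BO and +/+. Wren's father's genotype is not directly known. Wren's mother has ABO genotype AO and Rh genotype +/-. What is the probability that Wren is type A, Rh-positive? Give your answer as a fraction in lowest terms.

Wren's father's ABO genotype from BO × BO: 1/4 BB, 1/2 BO, 1/4 OO.
Crossing each possibility with the mother AO and summing P(type A): 1/4·0 + 1/2·1/4 + 1/4·1/2 = 1/4.
Similarly for Rh via the father's Rh distribution: P(Rh+) = 7/8.
Independent loci: 1/4 × 7/8 = 7/32.

7/32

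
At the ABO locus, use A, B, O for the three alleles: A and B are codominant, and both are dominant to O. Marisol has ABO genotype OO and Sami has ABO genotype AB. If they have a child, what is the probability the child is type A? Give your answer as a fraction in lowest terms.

ABO cross OO × AB → offspring phenotypes: 1/2 A, 1/2 B.
So P(type A) = 1/2.

1/2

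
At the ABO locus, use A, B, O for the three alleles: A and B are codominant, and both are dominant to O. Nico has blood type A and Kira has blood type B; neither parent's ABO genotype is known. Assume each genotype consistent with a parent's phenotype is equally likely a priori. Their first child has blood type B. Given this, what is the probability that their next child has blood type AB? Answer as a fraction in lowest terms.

Possible genotypes: Nico ∈ {AA, AO}; Kira ∈ {BB, BO}.
Weight each parental genotype pair by prior × P(type-B child):
  AO × BB: posterior weight 2/3; P(next child type AB) = 1/2.
  AO × BO: posterior weight 1/3; P(next child type AB) = 1/4.
Weighted sum = 5/12.

5/12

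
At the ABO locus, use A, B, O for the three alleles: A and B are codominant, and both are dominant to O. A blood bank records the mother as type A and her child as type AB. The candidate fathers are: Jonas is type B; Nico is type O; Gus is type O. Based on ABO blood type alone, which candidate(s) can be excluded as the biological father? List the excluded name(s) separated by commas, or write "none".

Nico, Gus

A candidate is excluded only if no genotype consistent with his phenotype could produce a type AB child with a type A mother.
Nico (type O): no genotype consistent with that phenotype can produce a type-AB child with a type-A mother.
Gus (type O): no genotype consistent with that phenotype can produce a type-AB child with a type-A mother.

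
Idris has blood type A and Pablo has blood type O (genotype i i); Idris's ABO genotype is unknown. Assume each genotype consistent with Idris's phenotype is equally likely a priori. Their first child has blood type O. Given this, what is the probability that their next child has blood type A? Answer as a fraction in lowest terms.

1/2

Possible genotypes: Idris ∈ {I^A I^A, I^A i}; Pablo ∈ {i i}.
Weight each parental genotype pair by prior × P(type-O child):
  I^A i × i i: posterior weight 1; P(next child type A) = 1/2.
Weighted sum = 1/2.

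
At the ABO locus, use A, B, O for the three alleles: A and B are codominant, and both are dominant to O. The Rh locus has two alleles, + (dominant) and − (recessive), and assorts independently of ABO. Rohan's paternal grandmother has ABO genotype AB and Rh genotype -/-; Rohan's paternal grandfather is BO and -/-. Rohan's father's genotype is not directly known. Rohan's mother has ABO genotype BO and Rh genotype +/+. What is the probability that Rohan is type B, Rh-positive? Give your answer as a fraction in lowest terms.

5/8

Rohan's father's ABO genotype from AB × BO: 1/4 AB, 1/4 AO, 1/4 BB, 1/4 BO.
Crossing each possibility with the mother BO and summing P(type B): 1/4·1/2 + 1/4·1/4 + 1/4·1 + 1/4·3/4 = 5/8.
Similarly for Rh via the father's Rh distribution: P(Rh+) = 1.
Independent loci: 5/8 × 1 = 5/8.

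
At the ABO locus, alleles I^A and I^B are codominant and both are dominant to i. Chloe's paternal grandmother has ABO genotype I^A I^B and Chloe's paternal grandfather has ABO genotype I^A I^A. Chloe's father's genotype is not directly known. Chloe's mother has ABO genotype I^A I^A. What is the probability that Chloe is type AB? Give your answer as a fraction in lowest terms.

Chloe's father's ABO genotype from I^A I^B × I^A I^A: 1/2 I^A I^A, 1/2 I^A I^B.
Crossing each possibility with the mother I^A I^A and summing P(type AB): 1/2·0 + 1/2·1/2 = 1/4.

1/4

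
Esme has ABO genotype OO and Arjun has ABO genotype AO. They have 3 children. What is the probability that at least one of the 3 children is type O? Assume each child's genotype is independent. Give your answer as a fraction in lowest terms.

ABO cross OO × AO → 1/2 O, 1/2 A.
So P(type O) = 1/2 per child.
P(none) = (1/2)^3 = 1/8; P(at least one) = 1 − 1/8 = 7/8.

7/8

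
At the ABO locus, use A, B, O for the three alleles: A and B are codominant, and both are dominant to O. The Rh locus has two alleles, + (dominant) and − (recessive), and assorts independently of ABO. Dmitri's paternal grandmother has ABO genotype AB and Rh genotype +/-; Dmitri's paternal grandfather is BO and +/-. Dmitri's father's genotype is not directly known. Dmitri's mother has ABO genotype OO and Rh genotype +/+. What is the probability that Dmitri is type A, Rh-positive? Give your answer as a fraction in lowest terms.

1/4

Dmitri's father's ABO genotype from AB × BO: 1/4 AB, 1/4 AO, 1/4 BB, 1/4 BO.
Crossing each possibility with the mother OO and summing P(type A): 1/4·1/2 + 1/4·1/2 + 1/4·0 + 1/4·0 = 1/4.
Similarly for Rh via the father's Rh distribution: P(Rh+) = 1.
Independent loci: 1/4 × 1 = 1/4.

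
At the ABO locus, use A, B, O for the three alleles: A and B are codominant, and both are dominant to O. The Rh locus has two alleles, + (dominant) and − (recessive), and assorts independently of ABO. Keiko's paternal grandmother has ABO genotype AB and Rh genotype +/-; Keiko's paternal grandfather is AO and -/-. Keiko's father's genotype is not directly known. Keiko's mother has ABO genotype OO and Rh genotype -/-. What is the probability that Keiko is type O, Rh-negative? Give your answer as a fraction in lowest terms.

Keiko's father's ABO genotype from AB × AO: 1/4 AA, 1/4 AB, 1/4 AO, 1/4 BO.
Crossing each possibility with the mother OO and summing P(type O): 1/4·0 + 1/4·0 + 1/4·1/2 + 1/4·1/2 = 1/4.
Similarly for Rh via the father's Rh distribution: P(Rh-) = 3/4.
Independent loci: 1/4 × 3/4 = 3/16.

3/16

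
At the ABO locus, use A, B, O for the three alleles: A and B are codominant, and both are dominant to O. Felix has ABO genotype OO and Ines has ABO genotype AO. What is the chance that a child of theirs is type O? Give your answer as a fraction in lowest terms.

ABO cross OO × AO → offspring phenotypes: 1/2 O, 1/2 A.
So P(type O) = 1/2.

1/2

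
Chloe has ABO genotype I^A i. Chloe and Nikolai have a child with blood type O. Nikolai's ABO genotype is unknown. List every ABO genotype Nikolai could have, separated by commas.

For each candidate genotype of Nikolai, check whether crossing it with I^A i can produce every observed child phenotype.
  I^A I^A → possible child types {A} ✗
  I^A I^B → possible child types {A, B, AB} ✗
  I^A i → possible child types {O, A} ✓
  I^B I^B → possible child types {B, AB} ✗
  I^B i → possible child types {O, A, B, AB} ✓
  i i → possible child types {O, A} ✓

I^A i, I^B i, i i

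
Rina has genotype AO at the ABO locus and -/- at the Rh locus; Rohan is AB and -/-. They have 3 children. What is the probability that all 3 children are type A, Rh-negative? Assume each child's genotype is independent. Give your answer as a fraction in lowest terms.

1/8

ABO cross AO × AB → 1/2 A, 1/4 B, 1/4 AB.
Rh cross -/- × -/- → 1 Rh-; so P(type A, Rh-negative) = 1/2 × 1 = 1/2 per child.
All 3 independent: (1/2)^3 = 1/8.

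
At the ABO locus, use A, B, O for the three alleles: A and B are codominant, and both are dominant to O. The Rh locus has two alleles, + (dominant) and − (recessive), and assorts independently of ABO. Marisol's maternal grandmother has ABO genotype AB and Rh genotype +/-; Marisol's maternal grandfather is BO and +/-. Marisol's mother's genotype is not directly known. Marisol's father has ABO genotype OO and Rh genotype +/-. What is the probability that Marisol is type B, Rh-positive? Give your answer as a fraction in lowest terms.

Marisol's mother's ABO genotype from AB × BO: 1/4 AB, 1/4 AO, 1/4 BB, 1/4 BO.
Crossing each possibility with the father OO and summing P(type B): 1/4·1/2 + 1/4·0 + 1/4·1 + 1/4·1/2 = 1/2.
Similarly for Rh via the mother's Rh distribution: P(Rh+) = 3/4.
Independent loci: 1/2 × 3/4 = 3/8.

3/8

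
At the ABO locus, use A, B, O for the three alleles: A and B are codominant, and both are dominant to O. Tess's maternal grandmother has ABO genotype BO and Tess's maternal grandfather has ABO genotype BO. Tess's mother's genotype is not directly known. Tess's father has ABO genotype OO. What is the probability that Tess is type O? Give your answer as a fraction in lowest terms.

Tess's mother's ABO genotype from BO × BO: 1/4 BB, 1/2 BO, 1/4 OO.
Crossing each possibility with the father OO and summing P(type O): 1/4·0 + 1/2·1/2 + 1/4·1 = 1/2.

1/2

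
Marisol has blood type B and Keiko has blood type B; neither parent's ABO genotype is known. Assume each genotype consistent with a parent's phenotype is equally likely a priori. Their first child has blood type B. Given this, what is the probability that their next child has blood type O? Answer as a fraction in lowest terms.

Possible genotypes: Marisol ∈ {BB, BO}; Keiko ∈ {BB, BO}.
Weight each parental genotype pair by prior × P(type-B child):
  BB × BB: posterior weight 4/15; P(next child type O) = 0.
  BB × BO: posterior weight 4/15; P(next child type O) = 0.
  BO × BB: posterior weight 4/15; P(next child type O) = 0.
  BO × BO: posterior weight 1/5; P(next child type O) = 1/4.
Weighted sum = 1/20.

1/20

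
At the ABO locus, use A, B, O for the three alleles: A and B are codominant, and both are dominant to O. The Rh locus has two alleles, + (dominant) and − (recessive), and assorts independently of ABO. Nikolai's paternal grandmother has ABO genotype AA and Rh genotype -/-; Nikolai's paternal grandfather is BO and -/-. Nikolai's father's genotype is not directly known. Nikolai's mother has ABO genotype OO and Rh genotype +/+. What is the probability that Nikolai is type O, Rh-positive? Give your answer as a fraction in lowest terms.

1/4

Nikolai's father's ABO genotype from AA × BO: 1/2 AB, 1/2 AO.
Crossing each possibility with the mother OO and summing P(type O): 1/2·0 + 1/2·1/2 = 1/4.
Similarly for Rh via the father's Rh distribution: P(Rh+) = 1.
Independent loci: 1/4 × 1 = 1/4.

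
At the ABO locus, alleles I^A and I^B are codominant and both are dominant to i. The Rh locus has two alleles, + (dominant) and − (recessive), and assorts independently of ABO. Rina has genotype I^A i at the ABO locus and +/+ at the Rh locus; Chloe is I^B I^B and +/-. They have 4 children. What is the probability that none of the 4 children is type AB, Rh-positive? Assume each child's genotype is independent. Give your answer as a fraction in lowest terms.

1/16

ABO cross I^A i × I^B I^B → 1/2 B, 1/2 AB.
Rh cross +/+ × +/- → 1 Rh+; so P(type AB, Rh-positive) = 1/2 × 1 = 1/2 per child.
P(not type AB, Rh-positive) = 1/2 for one child; (1/2)^4 = 1/16.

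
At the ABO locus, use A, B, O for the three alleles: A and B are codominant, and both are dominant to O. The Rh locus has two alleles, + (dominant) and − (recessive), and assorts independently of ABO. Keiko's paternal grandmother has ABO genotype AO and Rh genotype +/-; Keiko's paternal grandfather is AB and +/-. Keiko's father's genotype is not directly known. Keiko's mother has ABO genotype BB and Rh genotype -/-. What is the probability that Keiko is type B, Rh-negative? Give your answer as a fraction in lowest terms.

Keiko's father's ABO genotype from AO × AB: 1/4 AA, 1/4 AB, 1/4 AO, 1/4 BO.
Crossing each possibility with the mother BB and summing P(type B): 1/4·0 + 1/4·1/2 + 1/4·1/2 + 1/4·1 = 1/2.
Similarly for Rh via the father's Rh distribution: P(Rh-) = 1/2.
Independent loci: 1/2 × 1/2 = 1/4.

1/4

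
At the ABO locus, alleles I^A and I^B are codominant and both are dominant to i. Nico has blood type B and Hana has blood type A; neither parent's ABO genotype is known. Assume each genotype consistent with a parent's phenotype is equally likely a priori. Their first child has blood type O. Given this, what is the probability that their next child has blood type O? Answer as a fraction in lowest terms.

Possible genotypes: Nico ∈ {I^B I^B, I^B i}; Hana ∈ {I^A I^A, I^A i}.
Weight each parental genotype pair by prior × P(type-O child):
  I^B i × I^A i: posterior weight 1; P(next child type O) = 1/4.
Weighted sum = 1/4.

1/4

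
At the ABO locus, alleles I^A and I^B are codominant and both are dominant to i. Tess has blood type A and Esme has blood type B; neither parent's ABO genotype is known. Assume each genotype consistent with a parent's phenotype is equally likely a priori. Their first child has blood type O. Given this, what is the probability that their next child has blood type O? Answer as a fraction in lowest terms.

1/4

Possible genotypes: Tess ∈ {I^A I^A, I^A i}; Esme ∈ {I^B I^B, I^B i}.
Weight each parental genotype pair by prior × P(type-O child):
  I^A i × I^B i: posterior weight 1; P(next child type O) = 1/4.
Weighted sum = 1/4.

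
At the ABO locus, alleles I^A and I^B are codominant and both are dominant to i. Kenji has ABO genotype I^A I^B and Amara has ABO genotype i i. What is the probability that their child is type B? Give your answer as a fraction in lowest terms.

1/2

ABO cross I^A I^B × i i → offspring phenotypes: 1/2 A, 1/2 B.
So P(type B) = 1/2.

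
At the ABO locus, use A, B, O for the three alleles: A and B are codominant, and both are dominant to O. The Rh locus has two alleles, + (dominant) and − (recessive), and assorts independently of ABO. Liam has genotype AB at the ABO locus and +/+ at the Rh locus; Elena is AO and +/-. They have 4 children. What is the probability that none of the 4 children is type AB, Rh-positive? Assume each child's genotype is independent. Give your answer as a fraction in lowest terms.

81/256

ABO cross AB × AO → 1/2 A, 1/4 B, 1/4 AB.
Rh cross +/+ × +/- → 1 Rh+; so P(type AB, Rh-positive) = 1/4 × 1 = 1/4 per child.
P(not type AB, Rh-positive) = 3/4 for one child; (3/4)^4 = 81/256.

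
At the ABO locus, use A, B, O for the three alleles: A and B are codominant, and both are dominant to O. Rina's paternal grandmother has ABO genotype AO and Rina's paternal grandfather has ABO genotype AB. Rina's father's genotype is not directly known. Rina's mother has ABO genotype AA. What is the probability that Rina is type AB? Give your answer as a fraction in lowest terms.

1/4

Rina's father's ABO genotype from AO × AB: 1/4 AA, 1/4 AB, 1/4 AO, 1/4 BO.
Crossing each possibility with the mother AA and summing P(type AB): 1/4·0 + 1/4·1/2 + 1/4·0 + 1/4·1/2 = 1/4.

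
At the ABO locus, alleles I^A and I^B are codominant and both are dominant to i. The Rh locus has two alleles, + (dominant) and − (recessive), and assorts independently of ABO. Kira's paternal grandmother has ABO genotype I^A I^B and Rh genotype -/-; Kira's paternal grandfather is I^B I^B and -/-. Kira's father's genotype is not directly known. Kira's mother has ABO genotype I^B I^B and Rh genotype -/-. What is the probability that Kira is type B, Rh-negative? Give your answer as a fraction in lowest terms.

Kira's father's ABO genotype from I^A I^B × I^B I^B: 1/2 I^A I^B, 1/2 I^B I^B.
Crossing each possibility with the mother I^B I^B and summing P(type B): 1/2·1/2 + 1/2·1 = 3/4.
Similarly for Rh via the father's Rh distribution: P(Rh-) = 1.
Independent loci: 3/4 × 1 = 3/4.

3/4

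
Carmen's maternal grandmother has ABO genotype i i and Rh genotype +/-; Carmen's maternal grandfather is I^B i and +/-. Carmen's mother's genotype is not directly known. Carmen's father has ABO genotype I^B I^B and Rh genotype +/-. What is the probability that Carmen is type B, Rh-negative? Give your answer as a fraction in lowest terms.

Carmen's mother's ABO genotype from i i × I^B i: 1/2 I^B i, 1/2 i i.
Crossing each possibility with the father I^B I^B and summing P(type B): 1/2·1 + 1/2·1 = 1.
Similarly for Rh via the mother's Rh distribution: P(Rh-) = 1/4.
Independent loci: 1 × 1/4 = 1/4.

1/4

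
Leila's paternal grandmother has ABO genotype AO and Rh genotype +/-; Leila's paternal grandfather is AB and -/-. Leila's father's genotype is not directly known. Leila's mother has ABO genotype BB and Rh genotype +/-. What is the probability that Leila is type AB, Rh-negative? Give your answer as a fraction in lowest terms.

3/16

Leila's father's ABO genotype from AO × AB: 1/4 AA, 1/4 AB, 1/4 AO, 1/4 BO.
Crossing each possibility with the mother BB and summing P(type AB): 1/4·1 + 1/4·1/2 + 1/4·1/2 + 1/4·0 = 1/2.
Similarly for Rh via the father's Rh distribution: P(Rh-) = 3/8.
Independent loci: 1/2 × 3/8 = 3/16.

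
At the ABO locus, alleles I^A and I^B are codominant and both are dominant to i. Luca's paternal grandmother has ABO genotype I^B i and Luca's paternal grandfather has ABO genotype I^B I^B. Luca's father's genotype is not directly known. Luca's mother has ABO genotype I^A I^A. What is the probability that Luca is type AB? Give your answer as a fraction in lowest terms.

Luca's father's ABO genotype from I^B i × I^B I^B: 1/2 I^B I^B, 1/2 I^B i.
Crossing each possibility with the mother I^A I^A and summing P(type AB): 1/2·1 + 1/2·1/2 = 3/4.

3/4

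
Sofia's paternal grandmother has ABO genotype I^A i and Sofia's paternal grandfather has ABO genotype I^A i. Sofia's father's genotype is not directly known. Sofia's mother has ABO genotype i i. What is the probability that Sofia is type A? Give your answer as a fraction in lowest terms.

Sofia's father's ABO genotype from I^A i × I^A i: 1/4 I^A I^A, 1/2 I^A i, 1/4 i i.
Crossing each possibility with the mother i i and summing P(type A): 1/4·1 + 1/2·1/2 + 1/4·0 = 1/2.

1/2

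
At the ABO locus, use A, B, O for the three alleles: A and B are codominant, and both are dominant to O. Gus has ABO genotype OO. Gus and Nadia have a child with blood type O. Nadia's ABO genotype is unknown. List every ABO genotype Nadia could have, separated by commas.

AO, BO, OO

For each candidate genotype of Nadia, check whether crossing it with OO can produce every observed child phenotype.
  AA → possible child types {A} ✗
  AB → possible child types {A, B} ✗
  AO → possible child types {O, A} ✓
  BB → possible child types {B} ✗
  BO → possible child types {O, B} ✓
  OO → possible child types {O} ✓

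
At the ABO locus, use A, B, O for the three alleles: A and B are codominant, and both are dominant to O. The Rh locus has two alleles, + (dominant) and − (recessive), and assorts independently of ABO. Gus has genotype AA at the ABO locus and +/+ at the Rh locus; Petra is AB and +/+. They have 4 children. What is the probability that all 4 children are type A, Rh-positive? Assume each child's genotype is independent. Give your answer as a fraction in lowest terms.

1/16

ABO cross AA × AB → 1/2 A, 1/2 AB.
Rh cross +/+ × +/+ → 1 Rh+; so P(type A, Rh-positive) = 1/2 × 1 = 1/2 per child.
All 4 independent: (1/2)^4 = 1/16.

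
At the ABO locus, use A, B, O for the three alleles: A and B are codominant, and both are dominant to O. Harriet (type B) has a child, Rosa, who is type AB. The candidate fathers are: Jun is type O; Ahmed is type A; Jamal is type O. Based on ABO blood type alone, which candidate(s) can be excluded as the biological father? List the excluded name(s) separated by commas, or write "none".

A candidate is excluded only if no genotype consistent with his phenotype could produce a type AB child with a type B mother.
Jun (type O): no genotype consistent with that phenotype can produce a type-AB child with a type-B mother.
Jamal (type O): no genotype consistent with that phenotype can produce a type-AB child with a type-B mother.

Jun, Jamal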